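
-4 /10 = -2 /5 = -0.40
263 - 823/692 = 181173/692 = 261.81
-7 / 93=-0.08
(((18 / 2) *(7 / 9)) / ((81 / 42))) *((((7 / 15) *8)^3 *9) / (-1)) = -17210368 / 10125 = -1699.79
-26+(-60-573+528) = -131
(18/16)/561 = 3/1496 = 0.00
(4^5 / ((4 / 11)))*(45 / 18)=7040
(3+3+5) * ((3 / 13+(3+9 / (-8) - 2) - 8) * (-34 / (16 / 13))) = 153527 / 64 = 2398.86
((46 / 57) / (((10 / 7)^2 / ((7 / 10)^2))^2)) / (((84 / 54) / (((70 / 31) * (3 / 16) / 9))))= 132590423 / 94240000000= 0.00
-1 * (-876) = 876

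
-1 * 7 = -7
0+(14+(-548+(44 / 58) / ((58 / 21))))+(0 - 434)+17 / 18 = -14635129 / 15138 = -966.78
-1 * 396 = -396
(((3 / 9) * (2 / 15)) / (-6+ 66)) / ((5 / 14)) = 7 / 3375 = 0.00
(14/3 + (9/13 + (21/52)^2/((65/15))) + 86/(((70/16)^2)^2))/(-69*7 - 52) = -891160699361/84663701850000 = -0.01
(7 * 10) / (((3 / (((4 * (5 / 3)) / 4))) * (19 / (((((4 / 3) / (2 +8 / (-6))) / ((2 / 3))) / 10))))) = 35 / 57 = 0.61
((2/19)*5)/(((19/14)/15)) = 2100/361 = 5.82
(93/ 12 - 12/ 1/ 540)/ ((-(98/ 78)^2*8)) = -0.61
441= 441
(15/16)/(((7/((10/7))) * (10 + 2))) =25/1568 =0.02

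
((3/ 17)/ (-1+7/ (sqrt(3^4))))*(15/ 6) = -135/ 68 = -1.99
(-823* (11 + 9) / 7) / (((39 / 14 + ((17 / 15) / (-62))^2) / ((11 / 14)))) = -78299397000 / 118073011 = -663.14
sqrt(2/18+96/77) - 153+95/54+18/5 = -39863/270+sqrt(72457)/231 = -146.48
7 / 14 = 1 / 2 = 0.50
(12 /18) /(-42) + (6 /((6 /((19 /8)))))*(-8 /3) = -400 /63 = -6.35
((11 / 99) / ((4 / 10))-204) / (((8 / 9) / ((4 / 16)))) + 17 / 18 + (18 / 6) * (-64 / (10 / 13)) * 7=-5194231 / 2880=-1803.55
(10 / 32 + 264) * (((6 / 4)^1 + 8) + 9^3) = 6246233 / 32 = 195194.78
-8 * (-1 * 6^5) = 62208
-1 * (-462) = 462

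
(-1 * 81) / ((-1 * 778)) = 81 / 778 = 0.10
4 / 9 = 0.44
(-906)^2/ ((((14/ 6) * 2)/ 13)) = 16006302/ 7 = 2286614.57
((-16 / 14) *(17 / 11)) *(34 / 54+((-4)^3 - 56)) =39848 / 189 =210.84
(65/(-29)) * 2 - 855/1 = -24925/29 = -859.48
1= 1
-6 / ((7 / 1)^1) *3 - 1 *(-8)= 38 / 7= 5.43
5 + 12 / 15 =29 / 5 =5.80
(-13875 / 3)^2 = 21390625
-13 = -13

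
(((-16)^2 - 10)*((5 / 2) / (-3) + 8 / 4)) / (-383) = -287 / 383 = -0.75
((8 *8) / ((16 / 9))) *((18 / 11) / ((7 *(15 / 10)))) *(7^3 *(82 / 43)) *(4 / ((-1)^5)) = -6943104 / 473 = -14678.87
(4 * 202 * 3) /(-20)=-606 /5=-121.20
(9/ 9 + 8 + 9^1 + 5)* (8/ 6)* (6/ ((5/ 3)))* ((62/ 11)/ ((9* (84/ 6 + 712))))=5704/ 59895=0.10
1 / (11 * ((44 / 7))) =7 / 484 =0.01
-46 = -46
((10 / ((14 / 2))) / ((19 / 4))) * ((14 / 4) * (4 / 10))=8 / 19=0.42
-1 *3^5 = -243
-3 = -3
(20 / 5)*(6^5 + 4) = 31120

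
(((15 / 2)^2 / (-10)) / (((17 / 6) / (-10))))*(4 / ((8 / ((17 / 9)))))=18.75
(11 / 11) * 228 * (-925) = -210900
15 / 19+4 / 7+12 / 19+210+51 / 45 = 425186 / 1995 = 213.13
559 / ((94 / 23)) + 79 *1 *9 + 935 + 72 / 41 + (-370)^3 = -50651215.47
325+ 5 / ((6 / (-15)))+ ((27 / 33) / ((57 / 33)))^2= 225787 / 722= 312.72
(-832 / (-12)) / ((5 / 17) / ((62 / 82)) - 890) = -109616 / 1406475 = -0.08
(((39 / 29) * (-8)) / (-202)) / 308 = 39 / 225533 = 0.00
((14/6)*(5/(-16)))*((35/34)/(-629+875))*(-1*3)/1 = 1225/133824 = 0.01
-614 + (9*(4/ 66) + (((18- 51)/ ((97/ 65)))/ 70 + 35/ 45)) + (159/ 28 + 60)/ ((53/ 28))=-4120595095/ 7125426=-578.29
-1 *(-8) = 8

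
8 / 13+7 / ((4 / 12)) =21.62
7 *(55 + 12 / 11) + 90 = 482.64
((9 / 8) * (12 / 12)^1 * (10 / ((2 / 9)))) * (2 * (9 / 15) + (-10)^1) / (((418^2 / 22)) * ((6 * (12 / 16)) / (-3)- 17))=81 / 26714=0.00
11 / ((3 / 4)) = 44 / 3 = 14.67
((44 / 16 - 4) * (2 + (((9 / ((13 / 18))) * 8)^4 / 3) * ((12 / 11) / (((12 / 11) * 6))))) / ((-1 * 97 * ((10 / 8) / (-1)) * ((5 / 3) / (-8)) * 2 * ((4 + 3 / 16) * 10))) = 15045924990144 / 4640448475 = 3242.34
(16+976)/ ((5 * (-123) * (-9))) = 992/ 5535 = 0.18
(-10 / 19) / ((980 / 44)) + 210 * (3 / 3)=195488 / 931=209.98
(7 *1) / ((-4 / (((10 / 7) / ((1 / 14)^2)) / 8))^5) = -367653125 / 1024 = -359036.25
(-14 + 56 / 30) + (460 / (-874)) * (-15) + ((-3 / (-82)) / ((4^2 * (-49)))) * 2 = -38830807 / 9161040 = -4.24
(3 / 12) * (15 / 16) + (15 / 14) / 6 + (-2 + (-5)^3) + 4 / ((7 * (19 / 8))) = -1075461 / 8512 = -126.35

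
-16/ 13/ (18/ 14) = -112/ 117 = -0.96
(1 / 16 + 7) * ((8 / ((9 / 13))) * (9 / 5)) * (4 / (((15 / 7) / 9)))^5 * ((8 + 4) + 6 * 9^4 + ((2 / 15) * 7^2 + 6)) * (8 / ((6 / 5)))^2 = 1075542482270011392 / 3125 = 344173594326403.65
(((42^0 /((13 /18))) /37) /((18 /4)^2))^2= 64 /18740241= 0.00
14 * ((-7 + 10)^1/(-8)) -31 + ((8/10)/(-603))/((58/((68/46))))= -291595997/8044020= -36.25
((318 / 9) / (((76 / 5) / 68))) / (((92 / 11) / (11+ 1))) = 99110 / 437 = 226.80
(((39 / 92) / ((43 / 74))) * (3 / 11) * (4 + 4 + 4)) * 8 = 19.10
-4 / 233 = -0.02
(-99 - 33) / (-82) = 66 / 41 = 1.61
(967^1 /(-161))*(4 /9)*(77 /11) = -3868 /207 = -18.69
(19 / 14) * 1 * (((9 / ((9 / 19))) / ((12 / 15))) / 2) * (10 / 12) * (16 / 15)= 1805 / 126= 14.33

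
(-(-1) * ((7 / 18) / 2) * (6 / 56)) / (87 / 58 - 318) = -1 / 15192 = -0.00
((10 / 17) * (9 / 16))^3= 91125 / 2515456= 0.04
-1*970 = -970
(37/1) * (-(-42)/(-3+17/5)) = 3885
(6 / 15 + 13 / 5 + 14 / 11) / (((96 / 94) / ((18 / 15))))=2209 / 440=5.02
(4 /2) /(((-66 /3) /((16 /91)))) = -16 /1001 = -0.02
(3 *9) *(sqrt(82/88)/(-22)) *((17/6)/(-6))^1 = 51 *sqrt(451)/1936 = 0.56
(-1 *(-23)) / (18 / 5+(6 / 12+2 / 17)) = 3910 / 717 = 5.45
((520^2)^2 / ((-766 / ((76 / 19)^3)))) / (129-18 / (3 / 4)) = -58180209.37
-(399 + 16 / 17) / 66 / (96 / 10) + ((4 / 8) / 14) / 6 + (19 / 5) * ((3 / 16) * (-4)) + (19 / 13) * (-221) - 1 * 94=-792579061 / 1884960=-420.48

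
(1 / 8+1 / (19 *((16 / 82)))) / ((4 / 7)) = 105 / 152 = 0.69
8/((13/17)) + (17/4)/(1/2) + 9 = 727/26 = 27.96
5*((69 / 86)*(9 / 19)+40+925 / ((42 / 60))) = 77881835 / 11438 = 6809.04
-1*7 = -7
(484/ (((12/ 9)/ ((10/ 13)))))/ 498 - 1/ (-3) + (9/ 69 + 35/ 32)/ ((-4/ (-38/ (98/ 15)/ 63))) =1004898351/ 1089565568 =0.92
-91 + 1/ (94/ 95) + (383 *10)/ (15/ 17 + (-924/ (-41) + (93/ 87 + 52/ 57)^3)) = 151319233420250983/ 4615811454908062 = 32.78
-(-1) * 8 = 8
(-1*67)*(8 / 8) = -67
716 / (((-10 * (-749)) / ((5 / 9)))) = 358 / 6741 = 0.05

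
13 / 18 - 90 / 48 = -83 / 72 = -1.15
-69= -69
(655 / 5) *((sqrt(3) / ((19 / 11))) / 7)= 1441 *sqrt(3) / 133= 18.77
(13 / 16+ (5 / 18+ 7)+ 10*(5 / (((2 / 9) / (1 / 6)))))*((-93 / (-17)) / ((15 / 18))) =299.29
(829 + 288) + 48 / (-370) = 206621 / 185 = 1116.87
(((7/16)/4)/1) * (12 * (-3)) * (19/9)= -133/16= -8.31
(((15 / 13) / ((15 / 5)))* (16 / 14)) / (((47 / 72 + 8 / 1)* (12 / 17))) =4080 / 56693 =0.07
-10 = -10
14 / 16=7 / 8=0.88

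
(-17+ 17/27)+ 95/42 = -5333/378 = -14.11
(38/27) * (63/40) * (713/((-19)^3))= -4991/21660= -0.23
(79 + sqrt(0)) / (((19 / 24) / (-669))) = -66759.16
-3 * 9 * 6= -162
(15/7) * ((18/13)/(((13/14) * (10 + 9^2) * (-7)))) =-0.01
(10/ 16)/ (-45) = -1/ 72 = -0.01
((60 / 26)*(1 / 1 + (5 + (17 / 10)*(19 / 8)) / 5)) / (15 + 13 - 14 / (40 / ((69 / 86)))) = 144867 / 619801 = 0.23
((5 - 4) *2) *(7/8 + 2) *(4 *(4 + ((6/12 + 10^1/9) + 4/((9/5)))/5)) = 3289/30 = 109.63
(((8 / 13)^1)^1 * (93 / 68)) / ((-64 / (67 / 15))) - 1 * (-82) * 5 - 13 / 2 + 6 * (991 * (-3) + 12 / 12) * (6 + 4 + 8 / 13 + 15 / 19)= -136362015703 / 671840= -202967.99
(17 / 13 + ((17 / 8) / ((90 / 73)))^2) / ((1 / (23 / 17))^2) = 897241661 / 114566400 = 7.83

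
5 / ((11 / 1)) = 5 / 11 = 0.45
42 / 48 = 7 / 8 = 0.88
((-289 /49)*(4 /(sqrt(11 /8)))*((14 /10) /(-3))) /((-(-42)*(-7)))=-1156*sqrt(22) /169785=-0.03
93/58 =1.60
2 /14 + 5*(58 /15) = 409 /21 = 19.48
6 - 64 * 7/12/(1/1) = -94/3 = -31.33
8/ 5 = 1.60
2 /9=0.22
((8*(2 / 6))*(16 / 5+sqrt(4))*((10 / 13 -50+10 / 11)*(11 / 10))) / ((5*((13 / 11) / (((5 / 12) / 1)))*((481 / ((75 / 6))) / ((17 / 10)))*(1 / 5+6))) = -646085 / 1744587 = -0.37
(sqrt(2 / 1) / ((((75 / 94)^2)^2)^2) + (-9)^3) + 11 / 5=-3634 / 5 + 6095689385410816 * sqrt(2) / 1001129150390625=-718.19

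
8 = 8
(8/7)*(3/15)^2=8/175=0.05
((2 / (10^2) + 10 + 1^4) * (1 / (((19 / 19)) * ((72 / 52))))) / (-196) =-7163 / 176400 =-0.04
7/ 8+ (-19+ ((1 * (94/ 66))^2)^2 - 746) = -7210497625/ 9487368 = -760.01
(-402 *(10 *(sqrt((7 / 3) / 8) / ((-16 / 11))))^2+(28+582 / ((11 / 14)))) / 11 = -13441239 / 30976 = -433.92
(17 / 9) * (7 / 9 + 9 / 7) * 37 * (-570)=-15536300 / 189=-82202.65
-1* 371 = -371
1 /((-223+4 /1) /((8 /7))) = -8 /1533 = -0.01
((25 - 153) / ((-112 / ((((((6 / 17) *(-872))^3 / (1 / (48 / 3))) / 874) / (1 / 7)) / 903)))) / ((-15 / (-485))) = -98789867913216 / 646241281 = -152868.40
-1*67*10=-670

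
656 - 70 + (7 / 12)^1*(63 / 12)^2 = 38533 / 64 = 602.08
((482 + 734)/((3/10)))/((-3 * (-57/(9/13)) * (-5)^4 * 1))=128/4875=0.03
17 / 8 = 2.12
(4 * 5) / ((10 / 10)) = 20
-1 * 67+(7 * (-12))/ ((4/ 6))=-193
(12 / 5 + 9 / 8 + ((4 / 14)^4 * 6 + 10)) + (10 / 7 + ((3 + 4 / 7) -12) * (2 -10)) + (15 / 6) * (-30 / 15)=7435621 / 96040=77.42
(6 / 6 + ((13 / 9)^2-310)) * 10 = -248600 / 81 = -3069.14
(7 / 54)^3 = 343 / 157464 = 0.00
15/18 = 5/6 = 0.83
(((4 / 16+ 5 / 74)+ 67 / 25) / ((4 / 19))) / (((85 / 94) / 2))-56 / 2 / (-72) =90239117 / 2830500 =31.88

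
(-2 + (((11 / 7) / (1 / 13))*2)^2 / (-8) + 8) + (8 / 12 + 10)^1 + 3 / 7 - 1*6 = -58085 / 294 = -197.57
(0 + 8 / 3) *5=40 / 3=13.33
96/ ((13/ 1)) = 96/ 13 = 7.38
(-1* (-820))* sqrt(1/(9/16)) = 3280/3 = 1093.33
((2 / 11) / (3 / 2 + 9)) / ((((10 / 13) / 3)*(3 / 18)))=156 / 385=0.41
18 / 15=6 / 5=1.20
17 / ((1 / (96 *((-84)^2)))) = 11515392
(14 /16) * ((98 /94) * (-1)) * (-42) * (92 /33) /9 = 55223 /4653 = 11.87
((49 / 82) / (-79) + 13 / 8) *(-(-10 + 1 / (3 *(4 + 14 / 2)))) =13788719 / 855096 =16.13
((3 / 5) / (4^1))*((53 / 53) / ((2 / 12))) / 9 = 1 / 10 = 0.10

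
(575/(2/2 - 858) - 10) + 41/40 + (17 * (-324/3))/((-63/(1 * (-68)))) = -477846801/239960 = -1991.36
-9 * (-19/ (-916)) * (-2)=0.37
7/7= 1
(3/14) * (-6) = -9/7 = -1.29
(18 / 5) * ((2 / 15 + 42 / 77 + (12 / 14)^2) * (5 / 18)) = 11428 / 8085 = 1.41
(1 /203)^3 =1 /8365427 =0.00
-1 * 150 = -150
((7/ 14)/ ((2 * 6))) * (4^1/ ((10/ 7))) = 7/ 60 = 0.12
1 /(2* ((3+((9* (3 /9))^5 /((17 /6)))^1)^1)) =0.01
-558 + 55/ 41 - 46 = -24709/ 41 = -602.66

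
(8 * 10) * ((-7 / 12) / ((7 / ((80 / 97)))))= -1600 / 291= -5.50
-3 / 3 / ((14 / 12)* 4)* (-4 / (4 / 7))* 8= 12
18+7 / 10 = 187 / 10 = 18.70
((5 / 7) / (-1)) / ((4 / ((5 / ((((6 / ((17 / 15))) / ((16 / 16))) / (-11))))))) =1.86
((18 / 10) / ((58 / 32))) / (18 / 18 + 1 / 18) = 2592 / 2755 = 0.94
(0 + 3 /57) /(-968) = -1 /18392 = -0.00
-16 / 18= -8 / 9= -0.89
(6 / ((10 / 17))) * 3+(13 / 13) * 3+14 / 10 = 35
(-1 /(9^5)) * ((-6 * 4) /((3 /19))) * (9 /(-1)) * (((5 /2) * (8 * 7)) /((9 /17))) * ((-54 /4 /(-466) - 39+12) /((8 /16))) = 168399280 /509571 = 330.47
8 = 8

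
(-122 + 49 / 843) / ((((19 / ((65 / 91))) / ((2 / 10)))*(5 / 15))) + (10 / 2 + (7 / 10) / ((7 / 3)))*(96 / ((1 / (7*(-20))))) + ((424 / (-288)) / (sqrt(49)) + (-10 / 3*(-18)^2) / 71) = -6806200340045 / 95525388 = -71250.17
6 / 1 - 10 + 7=3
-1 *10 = -10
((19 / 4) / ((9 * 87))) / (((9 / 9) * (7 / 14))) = 19 / 1566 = 0.01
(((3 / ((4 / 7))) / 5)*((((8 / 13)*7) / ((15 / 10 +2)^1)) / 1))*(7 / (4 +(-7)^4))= 588 / 156325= 0.00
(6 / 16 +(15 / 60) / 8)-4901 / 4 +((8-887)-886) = -95675 / 32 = -2989.84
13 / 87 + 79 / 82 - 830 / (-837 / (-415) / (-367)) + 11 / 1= 300634579927 / 1990386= 151043.36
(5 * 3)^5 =759375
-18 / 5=-3.60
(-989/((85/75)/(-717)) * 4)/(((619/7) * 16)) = 74456865/42092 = 1768.91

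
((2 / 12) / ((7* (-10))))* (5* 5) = -5 / 84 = -0.06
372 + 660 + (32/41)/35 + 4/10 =1481526/1435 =1032.42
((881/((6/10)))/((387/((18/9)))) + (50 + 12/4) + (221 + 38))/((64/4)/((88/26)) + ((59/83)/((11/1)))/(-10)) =3387613460/50040261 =67.70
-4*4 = -16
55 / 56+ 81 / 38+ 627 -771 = -149903 / 1064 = -140.89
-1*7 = -7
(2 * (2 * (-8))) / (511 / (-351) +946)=-11232 / 331535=-0.03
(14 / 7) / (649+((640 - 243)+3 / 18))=12 / 6277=0.00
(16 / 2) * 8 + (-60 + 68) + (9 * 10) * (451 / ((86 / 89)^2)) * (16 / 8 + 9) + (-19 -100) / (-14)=884310667 / 1849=478264.29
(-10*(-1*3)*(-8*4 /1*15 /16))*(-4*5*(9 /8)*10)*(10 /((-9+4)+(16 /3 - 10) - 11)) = -3037500 /31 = -97983.87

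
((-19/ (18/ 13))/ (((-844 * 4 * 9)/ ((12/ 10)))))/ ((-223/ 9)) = -247/ 11292720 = -0.00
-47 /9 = -5.22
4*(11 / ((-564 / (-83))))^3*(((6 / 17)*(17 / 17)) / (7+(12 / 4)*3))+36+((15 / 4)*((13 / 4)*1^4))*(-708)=-17470616581871 / 2033269632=-8592.38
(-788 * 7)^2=30426256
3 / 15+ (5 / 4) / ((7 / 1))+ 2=2.38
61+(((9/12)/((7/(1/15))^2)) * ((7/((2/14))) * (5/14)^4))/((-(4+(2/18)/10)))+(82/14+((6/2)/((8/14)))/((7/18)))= 2228813625/27736352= 80.36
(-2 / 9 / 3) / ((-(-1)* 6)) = -0.01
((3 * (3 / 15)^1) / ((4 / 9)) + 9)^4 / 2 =1836036801 / 320000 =5737.62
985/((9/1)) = 985/9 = 109.44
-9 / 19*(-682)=323.05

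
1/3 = 0.33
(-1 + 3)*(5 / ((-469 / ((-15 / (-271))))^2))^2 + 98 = 25573761465012233788148 / 260956749642981951601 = 98.00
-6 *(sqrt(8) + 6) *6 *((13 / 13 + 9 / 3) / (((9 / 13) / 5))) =-6240-2080 *sqrt(2) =-9181.56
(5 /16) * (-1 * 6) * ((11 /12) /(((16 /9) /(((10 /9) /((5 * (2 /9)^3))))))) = -40095 /2048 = -19.58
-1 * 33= -33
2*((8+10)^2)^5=7140934453248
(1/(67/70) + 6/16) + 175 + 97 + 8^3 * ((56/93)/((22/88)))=75102197/49848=1506.62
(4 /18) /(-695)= -2 /6255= -0.00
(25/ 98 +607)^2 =3541559121/ 9604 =368758.76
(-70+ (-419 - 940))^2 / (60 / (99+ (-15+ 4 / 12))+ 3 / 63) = 10849363833 / 4033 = 2690147.24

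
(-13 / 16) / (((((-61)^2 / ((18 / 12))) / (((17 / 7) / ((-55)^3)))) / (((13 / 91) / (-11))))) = -663 / 10677915556000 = -0.00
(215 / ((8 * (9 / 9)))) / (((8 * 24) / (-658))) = -70735 / 768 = -92.10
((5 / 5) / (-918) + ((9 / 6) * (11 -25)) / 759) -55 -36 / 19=-56.92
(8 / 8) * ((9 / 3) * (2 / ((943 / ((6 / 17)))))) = 36 / 16031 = 0.00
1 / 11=0.09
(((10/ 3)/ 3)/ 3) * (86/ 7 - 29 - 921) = -21880/ 63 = -347.30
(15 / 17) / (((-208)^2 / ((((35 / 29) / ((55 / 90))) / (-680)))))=-945 / 15954205696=-0.00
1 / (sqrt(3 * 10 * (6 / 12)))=0.26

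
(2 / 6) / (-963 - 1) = -1 / 2892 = -0.00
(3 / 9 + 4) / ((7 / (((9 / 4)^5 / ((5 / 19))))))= 4861701 / 35840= 135.65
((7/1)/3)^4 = 2401/81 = 29.64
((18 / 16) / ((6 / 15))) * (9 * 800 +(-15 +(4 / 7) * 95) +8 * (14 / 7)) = 2285415 / 112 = 20405.49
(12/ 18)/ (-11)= -2/ 33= -0.06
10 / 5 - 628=-626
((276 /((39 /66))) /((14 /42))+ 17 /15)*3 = 273461 /65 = 4207.09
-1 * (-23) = 23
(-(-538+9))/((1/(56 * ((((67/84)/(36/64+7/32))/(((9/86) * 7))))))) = 195078272/4725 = 41286.41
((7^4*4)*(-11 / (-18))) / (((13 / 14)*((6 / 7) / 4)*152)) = 194.05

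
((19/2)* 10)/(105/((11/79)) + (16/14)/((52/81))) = 95095/756627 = 0.13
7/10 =0.70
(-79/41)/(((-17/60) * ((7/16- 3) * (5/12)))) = -182016/28577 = -6.37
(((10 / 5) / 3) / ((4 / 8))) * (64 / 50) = 128 / 75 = 1.71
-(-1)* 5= 5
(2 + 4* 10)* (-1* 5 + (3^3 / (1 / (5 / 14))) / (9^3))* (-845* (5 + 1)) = 3185650 / 3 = 1061883.33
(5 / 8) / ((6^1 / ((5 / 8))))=25 / 384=0.07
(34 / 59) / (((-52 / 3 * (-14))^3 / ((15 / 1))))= 6885 / 11381936384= 0.00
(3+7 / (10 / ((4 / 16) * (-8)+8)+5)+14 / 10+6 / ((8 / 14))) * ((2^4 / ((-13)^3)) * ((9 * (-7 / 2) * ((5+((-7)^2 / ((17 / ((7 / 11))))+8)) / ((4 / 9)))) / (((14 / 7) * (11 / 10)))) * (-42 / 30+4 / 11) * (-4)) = 5199868548 / 22596145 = 230.12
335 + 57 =392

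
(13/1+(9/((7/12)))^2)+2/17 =251.16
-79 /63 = -1.25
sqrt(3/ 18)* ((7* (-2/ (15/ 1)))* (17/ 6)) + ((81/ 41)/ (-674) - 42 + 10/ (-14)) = -8263133/ 193438 - 119* sqrt(6)/ 270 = -43.80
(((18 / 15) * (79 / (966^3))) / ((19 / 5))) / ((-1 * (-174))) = 79 / 496687211496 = 0.00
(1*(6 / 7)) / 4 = 3 / 14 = 0.21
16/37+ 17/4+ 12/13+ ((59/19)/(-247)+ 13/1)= 12913985/694564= 18.59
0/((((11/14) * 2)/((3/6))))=0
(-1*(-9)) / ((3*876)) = 1 / 292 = 0.00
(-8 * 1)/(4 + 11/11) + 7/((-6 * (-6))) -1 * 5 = -1153/180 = -6.41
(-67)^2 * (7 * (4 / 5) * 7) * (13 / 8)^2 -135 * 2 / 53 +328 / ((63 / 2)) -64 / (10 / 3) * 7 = 124087532363 / 267120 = 464538.53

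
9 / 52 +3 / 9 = 79 / 156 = 0.51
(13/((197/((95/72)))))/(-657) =-1235/9318888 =-0.00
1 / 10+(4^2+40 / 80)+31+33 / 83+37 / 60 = 242099 / 4980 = 48.61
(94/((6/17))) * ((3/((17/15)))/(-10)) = -141/2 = -70.50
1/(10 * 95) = 1/950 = 0.00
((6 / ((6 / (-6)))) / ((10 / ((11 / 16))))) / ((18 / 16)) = -11 / 30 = -0.37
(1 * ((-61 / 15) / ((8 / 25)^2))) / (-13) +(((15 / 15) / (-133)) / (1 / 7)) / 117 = 434561 / 142272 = 3.05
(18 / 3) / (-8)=-3 / 4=-0.75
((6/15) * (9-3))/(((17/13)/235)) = 7332/17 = 431.29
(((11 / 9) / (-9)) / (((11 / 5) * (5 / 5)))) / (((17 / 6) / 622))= -13.55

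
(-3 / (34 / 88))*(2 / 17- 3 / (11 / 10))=5856 / 289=20.26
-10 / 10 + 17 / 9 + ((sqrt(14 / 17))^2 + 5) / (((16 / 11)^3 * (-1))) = -628865 / 626688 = -1.00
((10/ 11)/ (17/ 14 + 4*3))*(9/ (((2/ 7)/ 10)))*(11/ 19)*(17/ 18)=8330/ 703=11.85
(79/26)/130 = 79/3380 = 0.02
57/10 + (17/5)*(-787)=-26701/10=-2670.10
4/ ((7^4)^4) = 4/ 33232930569601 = 0.00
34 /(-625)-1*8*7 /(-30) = 3398 /1875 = 1.81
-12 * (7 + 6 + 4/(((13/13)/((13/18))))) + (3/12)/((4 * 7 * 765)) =-16336319/85680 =-190.67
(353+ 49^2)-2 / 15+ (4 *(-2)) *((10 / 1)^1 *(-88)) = 146908 / 15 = 9793.87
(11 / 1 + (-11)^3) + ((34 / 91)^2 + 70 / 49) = -10917934 / 8281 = -1318.43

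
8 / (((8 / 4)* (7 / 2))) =8 / 7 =1.14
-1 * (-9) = 9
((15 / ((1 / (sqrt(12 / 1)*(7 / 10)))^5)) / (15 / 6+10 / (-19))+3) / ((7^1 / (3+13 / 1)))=48 / 7+13138272*sqrt(3) / 15625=1463.25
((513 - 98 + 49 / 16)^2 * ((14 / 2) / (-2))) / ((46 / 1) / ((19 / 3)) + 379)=-5950781893 / 3757568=-1583.68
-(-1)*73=73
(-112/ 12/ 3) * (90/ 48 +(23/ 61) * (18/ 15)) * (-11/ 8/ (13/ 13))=48587/ 4880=9.96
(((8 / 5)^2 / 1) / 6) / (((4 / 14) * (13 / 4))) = 448 / 975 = 0.46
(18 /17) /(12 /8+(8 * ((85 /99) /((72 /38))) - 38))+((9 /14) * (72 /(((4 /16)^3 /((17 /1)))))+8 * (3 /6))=7165270192 /142273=50362.82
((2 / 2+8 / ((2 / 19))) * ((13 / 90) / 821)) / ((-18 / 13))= -13013 / 1330020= -0.01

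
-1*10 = -10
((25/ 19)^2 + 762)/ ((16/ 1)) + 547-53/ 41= 140536211/ 236816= 593.44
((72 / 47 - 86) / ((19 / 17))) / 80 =-6749 / 7144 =-0.94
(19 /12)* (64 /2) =152 /3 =50.67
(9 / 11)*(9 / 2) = 81 / 22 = 3.68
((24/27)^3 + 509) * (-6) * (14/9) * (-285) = 988384180/729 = 1355808.20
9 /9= 1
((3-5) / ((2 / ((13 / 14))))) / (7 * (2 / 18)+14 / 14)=-117 / 224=-0.52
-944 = -944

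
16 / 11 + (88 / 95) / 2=2004 / 1045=1.92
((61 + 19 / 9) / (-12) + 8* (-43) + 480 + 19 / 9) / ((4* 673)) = 3587 / 72684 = 0.05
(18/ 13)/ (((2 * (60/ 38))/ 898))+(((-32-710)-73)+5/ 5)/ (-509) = 13079747/ 33085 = 395.34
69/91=0.76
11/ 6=1.83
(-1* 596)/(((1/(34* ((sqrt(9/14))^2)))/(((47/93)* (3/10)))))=-1975.04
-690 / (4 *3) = -115 / 2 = -57.50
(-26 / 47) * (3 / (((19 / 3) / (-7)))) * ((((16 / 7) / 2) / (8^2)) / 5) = 117 / 17860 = 0.01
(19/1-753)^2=538756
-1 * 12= -12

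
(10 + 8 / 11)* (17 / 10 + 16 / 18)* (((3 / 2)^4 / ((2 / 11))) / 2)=123723 / 320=386.63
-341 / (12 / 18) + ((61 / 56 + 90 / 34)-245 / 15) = -524.10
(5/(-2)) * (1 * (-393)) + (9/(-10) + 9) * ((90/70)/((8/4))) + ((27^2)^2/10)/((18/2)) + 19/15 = 2895427/420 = 6893.87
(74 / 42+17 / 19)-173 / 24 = -4843 / 1064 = -4.55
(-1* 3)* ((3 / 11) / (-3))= 3 / 11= 0.27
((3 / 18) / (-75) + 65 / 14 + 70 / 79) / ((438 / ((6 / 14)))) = 687661 / 127162350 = 0.01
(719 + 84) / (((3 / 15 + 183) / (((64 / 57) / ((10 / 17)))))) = 109208 / 13053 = 8.37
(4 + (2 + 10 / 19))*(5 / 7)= 4.66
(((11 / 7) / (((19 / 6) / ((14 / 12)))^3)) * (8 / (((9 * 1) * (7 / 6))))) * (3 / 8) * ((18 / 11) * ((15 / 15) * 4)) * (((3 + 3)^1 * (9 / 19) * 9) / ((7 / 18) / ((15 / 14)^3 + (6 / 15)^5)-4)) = -5861029033692 / 5747743978031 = -1.02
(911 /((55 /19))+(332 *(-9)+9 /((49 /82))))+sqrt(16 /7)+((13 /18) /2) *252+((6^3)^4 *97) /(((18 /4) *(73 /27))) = 17354618250.06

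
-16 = -16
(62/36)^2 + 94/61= 89077/19764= 4.51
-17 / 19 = -0.89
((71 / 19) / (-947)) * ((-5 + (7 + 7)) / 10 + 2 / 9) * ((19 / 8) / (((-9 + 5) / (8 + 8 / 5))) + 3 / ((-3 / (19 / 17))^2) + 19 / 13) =0.02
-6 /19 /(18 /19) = -1 /3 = -0.33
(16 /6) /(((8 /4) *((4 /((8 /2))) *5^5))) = 4 /9375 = 0.00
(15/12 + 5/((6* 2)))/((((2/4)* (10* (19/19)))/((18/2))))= 3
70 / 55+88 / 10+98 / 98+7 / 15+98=18074 / 165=109.54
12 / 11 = 1.09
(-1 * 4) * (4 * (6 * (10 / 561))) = -320 / 187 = -1.71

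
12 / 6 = 2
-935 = -935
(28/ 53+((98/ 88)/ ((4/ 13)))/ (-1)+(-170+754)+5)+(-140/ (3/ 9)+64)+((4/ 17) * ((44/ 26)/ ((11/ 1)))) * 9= 474626227/ 2061488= 230.23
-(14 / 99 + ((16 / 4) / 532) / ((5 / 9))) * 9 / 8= -10201 / 58520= -0.17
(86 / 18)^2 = 1849 / 81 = 22.83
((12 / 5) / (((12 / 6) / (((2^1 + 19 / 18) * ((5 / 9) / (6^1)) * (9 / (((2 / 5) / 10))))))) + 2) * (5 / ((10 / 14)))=9877 / 18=548.72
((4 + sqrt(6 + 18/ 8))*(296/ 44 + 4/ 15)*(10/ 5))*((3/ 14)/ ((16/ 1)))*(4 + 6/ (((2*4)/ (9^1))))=24811*sqrt(33)/ 24640 + 24811/ 3080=13.84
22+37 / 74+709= 1463 / 2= 731.50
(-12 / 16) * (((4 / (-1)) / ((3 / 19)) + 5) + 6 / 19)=1141 / 76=15.01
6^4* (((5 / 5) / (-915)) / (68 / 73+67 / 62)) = -1955232 / 2777635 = -0.70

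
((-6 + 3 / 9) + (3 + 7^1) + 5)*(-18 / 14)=-12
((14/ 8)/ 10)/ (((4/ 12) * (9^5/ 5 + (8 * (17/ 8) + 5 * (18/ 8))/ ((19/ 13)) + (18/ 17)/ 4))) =6783/ 152835766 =0.00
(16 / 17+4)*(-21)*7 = -726.35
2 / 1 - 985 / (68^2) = 8263 / 4624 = 1.79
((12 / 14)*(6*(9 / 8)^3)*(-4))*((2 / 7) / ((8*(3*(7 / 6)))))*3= -19683 / 21952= -0.90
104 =104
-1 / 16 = -0.06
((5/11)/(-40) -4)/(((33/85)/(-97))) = 2910485/2904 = 1002.23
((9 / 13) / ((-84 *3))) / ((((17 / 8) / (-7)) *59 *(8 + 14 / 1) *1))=0.00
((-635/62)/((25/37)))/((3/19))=-96.00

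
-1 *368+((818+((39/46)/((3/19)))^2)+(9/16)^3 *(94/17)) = 8837096263/18417664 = 479.82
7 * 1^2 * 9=63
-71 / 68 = -1.04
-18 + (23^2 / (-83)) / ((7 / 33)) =-48.05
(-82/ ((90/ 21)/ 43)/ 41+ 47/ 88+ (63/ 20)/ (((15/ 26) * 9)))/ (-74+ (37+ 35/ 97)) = 4038789/ 7818800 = 0.52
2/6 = 1/3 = 0.33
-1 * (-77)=77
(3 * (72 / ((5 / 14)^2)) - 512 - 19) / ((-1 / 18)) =-523098 / 25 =-20923.92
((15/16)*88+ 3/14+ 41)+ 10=936/7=133.71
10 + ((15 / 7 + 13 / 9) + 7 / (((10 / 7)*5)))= 45887 / 3150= 14.57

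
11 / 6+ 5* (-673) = -20179 / 6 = -3363.17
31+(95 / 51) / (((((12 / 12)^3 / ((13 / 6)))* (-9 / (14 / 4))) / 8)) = 25397 / 1377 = 18.44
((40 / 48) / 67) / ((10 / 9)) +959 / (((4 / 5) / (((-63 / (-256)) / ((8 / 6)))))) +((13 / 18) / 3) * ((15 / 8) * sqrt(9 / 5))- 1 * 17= 13 * sqrt(5) / 48 +56056813 / 274432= 204.87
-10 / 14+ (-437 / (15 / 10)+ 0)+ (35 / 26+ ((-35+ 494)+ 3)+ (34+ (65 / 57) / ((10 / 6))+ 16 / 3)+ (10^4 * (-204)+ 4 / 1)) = -7053575437 / 3458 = -2039784.68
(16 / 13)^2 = 256 / 169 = 1.51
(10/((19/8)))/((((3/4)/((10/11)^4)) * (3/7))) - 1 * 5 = 9881945/2503611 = 3.95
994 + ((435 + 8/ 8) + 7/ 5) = 7157/ 5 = 1431.40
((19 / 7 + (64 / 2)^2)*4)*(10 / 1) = 287480 / 7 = 41068.57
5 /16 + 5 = 85 /16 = 5.31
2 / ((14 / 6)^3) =0.16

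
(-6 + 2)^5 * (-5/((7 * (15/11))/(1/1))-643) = 13838336/21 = 658968.38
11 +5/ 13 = 148/ 13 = 11.38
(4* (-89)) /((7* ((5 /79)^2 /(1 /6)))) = -1110898 /525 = -2116.00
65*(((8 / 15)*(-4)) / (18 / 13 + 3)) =-5408 / 171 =-31.63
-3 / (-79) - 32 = -2525 / 79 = -31.96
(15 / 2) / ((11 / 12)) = 90 / 11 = 8.18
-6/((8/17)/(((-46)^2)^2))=-57087564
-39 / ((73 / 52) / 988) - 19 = -2005051 / 73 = -27466.45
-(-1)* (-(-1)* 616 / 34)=308 / 17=18.12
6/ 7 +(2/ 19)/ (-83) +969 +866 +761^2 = 6413182732/ 11039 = 580956.86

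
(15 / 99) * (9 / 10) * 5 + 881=19397 / 22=881.68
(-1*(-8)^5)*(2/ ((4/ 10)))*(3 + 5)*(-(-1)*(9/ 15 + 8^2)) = 84672512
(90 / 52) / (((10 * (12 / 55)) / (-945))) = -155925 / 208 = -749.64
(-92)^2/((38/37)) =156584/19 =8241.26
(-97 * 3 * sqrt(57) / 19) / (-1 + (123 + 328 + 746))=-291 * sqrt(57) / 22724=-0.10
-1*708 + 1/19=-707.95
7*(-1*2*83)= -1162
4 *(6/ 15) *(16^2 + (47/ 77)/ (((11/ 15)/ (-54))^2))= 265774816/ 46585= 5705.16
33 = 33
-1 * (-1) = 1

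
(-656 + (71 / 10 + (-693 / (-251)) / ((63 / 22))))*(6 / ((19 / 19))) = -3887.62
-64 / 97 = -0.66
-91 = -91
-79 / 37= -2.14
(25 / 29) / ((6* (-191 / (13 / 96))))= -325 / 3190464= -0.00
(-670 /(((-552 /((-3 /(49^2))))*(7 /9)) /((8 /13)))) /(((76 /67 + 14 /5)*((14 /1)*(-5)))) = 202005 /46363353218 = 0.00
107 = 107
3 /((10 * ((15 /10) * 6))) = 1 /30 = 0.03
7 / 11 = 0.64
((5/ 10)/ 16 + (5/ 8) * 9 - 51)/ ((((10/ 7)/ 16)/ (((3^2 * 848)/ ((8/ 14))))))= -33914223/ 5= -6782844.60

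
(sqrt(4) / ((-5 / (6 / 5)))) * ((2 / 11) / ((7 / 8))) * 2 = -0.20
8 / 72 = 0.11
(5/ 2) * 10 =25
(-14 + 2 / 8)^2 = 3025 / 16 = 189.06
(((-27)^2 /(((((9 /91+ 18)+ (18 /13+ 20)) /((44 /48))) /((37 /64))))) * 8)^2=80999838000081 /13219480576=6127.31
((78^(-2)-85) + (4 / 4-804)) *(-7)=37818137 / 6084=6216.00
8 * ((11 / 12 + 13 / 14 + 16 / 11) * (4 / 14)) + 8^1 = 25132 / 1617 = 15.54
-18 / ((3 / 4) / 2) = -48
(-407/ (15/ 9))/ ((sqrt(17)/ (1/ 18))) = -407 * sqrt(17)/ 510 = -3.29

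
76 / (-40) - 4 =-59 / 10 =-5.90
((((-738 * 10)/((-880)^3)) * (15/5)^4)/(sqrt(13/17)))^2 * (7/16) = 106308926199/241490125127680000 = 0.00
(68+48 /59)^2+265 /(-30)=98717107 /20886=4726.47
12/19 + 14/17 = 1.46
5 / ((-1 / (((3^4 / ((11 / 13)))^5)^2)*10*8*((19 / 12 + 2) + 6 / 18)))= -5028112273770805387018895529147 / 4876235824988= -1031146247686488612.76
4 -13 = -9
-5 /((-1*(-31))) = -5 /31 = -0.16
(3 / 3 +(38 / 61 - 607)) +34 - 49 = -620.38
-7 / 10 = -0.70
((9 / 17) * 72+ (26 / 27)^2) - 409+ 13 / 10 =-45687421 / 123930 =-368.66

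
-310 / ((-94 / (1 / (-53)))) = -155 / 2491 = -0.06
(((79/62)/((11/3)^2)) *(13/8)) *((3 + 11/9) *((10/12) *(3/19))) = 5135/60016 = 0.09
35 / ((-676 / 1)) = -35 / 676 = -0.05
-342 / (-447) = 114 / 149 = 0.77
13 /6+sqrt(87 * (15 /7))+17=3 * sqrt(1015) /7+115 /6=32.82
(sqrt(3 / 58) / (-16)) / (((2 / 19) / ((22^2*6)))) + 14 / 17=14 / 17 - 6897*sqrt(174) / 232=-391.32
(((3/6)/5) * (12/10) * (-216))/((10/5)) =-324/25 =-12.96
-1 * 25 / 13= -25 / 13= -1.92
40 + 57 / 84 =1139 / 28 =40.68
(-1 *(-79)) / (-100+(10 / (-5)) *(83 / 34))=-0.75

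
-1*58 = -58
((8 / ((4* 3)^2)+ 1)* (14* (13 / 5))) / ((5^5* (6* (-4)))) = -1729 / 3375000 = -0.00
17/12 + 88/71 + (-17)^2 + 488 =664267/852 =779.66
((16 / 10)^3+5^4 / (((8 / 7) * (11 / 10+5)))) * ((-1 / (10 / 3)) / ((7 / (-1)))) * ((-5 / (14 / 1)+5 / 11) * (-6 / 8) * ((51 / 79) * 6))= -11811780693 / 10389764000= -1.14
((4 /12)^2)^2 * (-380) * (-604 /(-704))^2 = -2166095 /627264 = -3.45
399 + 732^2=536223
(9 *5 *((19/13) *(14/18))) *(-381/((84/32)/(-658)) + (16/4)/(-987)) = 8954932180/1833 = 4885396.72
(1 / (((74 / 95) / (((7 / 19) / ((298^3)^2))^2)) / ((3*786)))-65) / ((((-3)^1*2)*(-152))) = -22411134941837616823738956265981865 / 314445462568552408357691201766752256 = -0.07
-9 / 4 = -2.25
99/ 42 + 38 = 565/ 14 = 40.36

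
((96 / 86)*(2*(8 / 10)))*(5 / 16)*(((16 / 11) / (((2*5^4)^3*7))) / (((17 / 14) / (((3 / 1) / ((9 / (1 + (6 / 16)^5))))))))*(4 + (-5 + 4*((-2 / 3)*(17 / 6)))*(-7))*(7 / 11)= 17372789 / 18092250000000000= 0.00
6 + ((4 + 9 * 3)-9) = 28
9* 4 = 36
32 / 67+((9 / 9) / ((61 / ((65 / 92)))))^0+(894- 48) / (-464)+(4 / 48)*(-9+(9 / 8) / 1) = -62295 / 62176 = -1.00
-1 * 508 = -508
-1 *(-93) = 93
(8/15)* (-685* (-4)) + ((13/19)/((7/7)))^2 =1461.80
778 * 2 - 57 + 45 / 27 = 4502 / 3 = 1500.67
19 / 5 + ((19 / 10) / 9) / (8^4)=1400851 / 368640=3.80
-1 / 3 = -0.33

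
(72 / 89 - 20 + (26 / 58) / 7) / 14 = -345567 / 252938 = -1.37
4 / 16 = 0.25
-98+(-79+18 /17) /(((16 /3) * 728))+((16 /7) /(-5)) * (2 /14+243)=-1449672821 /6930560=-209.17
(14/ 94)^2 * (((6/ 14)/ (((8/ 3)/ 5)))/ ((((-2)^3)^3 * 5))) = -63/ 9048064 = -0.00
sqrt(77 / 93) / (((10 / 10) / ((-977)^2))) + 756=756 + 954529 * sqrt(7161) / 93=869302.38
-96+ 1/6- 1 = -581/6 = -96.83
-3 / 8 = -0.38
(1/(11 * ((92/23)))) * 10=5/22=0.23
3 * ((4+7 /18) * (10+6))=632 /3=210.67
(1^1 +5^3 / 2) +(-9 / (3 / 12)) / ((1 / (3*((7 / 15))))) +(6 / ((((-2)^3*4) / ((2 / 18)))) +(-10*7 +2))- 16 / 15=-4479 / 80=-55.99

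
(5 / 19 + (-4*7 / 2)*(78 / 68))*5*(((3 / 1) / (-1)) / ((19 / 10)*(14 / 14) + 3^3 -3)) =765300 / 83657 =9.15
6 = 6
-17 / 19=-0.89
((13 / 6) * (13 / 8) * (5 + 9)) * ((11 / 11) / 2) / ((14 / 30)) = 845 / 16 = 52.81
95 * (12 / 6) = 190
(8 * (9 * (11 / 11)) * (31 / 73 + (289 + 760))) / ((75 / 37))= 68027904 / 1825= 37275.56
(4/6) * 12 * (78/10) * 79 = 24648/5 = 4929.60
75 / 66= 25 / 22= 1.14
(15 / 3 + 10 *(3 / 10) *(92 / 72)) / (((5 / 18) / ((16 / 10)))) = 50.88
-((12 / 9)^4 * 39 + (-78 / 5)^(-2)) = -2249803 / 18252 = -123.26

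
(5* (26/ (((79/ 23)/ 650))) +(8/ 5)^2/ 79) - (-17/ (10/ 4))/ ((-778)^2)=14704637550803/ 597717950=24601.30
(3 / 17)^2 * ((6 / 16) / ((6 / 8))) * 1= 9 / 578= 0.02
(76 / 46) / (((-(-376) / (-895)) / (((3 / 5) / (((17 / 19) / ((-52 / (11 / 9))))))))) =22681269 / 202147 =112.20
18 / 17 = 1.06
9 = 9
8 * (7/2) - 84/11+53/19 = 4839/209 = 23.15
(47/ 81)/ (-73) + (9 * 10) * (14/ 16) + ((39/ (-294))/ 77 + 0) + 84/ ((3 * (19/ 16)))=173486519795/ 1695540924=102.32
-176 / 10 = -88 / 5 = -17.60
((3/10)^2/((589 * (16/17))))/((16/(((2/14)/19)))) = 153/2005427200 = 0.00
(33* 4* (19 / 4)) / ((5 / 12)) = 1504.80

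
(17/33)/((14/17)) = 289/462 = 0.63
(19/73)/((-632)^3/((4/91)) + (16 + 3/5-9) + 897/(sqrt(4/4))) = -95/2096164839101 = -0.00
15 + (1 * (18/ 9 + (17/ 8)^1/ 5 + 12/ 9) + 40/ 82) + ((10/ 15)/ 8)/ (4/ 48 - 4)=4445557/ 231240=19.22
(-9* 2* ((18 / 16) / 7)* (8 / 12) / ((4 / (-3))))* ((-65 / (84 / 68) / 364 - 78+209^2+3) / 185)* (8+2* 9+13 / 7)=26999175879 / 2842784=9497.44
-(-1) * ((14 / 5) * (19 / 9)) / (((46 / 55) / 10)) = 14630 / 207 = 70.68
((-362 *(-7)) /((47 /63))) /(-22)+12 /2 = -76719 /517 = -148.39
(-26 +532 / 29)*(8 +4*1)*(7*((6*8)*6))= -185193.93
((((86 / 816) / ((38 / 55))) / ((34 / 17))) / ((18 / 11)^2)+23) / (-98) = -0.23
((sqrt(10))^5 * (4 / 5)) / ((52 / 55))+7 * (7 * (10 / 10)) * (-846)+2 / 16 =-331631 / 8+1100 * sqrt(10) / 13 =-41186.30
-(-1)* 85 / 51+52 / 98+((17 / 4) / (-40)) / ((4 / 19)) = 159239 / 94080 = 1.69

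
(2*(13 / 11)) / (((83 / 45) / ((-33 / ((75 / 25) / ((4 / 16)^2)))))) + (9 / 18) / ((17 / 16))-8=-94937 / 11288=-8.41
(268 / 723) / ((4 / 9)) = 201 / 241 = 0.83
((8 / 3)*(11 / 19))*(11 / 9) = 968 / 513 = 1.89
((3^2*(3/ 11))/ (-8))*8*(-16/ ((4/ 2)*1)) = 216/ 11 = 19.64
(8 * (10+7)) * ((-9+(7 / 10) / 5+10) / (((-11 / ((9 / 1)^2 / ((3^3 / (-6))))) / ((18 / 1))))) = 1255824 / 275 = 4566.63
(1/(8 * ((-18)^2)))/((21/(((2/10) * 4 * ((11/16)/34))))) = 11/37013760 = 0.00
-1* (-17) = 17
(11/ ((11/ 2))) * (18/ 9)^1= 4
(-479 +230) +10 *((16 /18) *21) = -62.33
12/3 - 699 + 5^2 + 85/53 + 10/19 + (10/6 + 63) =-1822277/3021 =-603.20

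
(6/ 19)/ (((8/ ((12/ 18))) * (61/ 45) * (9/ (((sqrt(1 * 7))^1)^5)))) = 0.28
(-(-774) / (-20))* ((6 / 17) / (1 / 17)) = -1161 / 5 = -232.20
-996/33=-332/11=-30.18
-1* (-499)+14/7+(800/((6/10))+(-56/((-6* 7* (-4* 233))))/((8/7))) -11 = 3398691/1864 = 1823.33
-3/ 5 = -0.60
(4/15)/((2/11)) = 22/15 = 1.47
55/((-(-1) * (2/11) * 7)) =605/14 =43.21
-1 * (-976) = 976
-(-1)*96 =96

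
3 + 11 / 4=23 / 4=5.75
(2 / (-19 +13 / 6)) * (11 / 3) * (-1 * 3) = 132 / 101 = 1.31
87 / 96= 29 / 32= 0.91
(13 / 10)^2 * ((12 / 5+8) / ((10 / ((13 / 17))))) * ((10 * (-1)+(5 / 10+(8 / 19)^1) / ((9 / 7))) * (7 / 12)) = -25390729 / 3488400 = -7.28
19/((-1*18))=-19/18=-1.06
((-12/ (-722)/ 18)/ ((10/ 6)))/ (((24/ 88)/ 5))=11/ 1083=0.01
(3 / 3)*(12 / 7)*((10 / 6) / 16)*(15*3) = 225 / 28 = 8.04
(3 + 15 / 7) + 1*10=106 / 7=15.14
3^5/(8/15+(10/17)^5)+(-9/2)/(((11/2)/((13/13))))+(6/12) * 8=57379226375/141447416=405.66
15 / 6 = 5 / 2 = 2.50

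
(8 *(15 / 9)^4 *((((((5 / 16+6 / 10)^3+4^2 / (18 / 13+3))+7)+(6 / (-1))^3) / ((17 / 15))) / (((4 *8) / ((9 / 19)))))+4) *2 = -145649900887 / 452468736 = -321.90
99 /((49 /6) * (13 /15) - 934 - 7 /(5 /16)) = -8910 /85439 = -0.10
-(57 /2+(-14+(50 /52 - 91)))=982 /13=75.54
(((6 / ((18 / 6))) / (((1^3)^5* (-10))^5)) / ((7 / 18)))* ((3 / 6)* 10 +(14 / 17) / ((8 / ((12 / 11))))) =-2151 / 8181250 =-0.00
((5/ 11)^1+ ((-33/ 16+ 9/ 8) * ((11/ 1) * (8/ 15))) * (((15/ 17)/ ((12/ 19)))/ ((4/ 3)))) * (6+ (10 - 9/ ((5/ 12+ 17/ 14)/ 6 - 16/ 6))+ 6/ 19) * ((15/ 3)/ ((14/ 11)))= -36557862025/ 87328864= -418.62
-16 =-16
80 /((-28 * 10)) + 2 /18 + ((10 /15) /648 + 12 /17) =61571 /115668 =0.53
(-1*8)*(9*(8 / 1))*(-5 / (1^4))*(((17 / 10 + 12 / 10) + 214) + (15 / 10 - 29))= 545472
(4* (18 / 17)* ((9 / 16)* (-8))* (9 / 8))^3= -387420489 / 39304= -9857.02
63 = 63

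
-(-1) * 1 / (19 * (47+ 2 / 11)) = 11 / 9861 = 0.00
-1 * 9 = -9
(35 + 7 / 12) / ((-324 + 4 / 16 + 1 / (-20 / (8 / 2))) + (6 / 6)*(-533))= -2135 / 51417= -0.04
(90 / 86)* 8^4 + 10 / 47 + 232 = 9132342 / 2021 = 4518.72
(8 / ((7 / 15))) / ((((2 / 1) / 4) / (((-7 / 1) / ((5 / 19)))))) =-912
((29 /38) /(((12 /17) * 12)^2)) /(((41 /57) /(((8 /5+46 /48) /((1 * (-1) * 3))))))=-2572967 /204042240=-0.01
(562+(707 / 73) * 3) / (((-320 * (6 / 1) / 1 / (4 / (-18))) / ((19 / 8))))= 819793 / 5045760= 0.16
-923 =-923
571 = 571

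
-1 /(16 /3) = -3 /16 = -0.19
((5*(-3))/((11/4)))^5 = -777600000/161051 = -4828.28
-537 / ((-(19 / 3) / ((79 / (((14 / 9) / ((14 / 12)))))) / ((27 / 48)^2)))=30926367 / 19456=1589.55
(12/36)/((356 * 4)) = 1/4272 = 0.00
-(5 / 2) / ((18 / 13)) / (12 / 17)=-1105 / 432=-2.56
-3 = -3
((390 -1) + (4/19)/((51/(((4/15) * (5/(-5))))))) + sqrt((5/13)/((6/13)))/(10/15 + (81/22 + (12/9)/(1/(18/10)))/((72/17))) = 440 * sqrt(30)/5551 + 5654099/14535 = 389.43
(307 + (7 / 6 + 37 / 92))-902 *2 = -412739 / 276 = -1495.43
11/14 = 0.79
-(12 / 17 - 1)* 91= 455 / 17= 26.76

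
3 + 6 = 9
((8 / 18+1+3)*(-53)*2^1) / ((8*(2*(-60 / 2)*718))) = 53 / 38772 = 0.00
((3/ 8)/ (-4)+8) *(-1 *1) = -253/ 32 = -7.91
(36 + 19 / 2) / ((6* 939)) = 91 / 11268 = 0.01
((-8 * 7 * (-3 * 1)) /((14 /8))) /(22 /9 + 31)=864 /301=2.87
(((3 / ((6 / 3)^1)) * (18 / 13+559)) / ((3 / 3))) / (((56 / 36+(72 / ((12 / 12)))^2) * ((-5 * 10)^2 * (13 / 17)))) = 668763 / 7887230000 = 0.00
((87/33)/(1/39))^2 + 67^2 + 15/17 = 30981425/2057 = 15061.46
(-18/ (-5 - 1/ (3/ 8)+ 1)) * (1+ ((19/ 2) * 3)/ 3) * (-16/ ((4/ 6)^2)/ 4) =-5103/ 20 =-255.15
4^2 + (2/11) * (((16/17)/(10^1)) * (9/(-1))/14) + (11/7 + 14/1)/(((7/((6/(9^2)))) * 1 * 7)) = 138653134/8659035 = 16.01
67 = 67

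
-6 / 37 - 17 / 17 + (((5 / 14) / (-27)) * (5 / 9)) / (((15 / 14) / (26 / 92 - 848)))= 5772113 / 1240758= 4.65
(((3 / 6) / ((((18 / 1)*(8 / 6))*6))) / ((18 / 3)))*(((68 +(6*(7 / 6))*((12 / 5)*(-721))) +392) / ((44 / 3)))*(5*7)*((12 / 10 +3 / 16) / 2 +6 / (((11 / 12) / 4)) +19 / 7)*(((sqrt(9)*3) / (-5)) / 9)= 2654995801 / 27878400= 95.23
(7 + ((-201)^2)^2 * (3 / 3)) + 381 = 1632241189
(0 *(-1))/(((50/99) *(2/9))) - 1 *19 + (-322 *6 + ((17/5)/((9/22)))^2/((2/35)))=-300589/405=-742.20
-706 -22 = -728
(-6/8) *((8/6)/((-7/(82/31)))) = 82/217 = 0.38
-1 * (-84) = 84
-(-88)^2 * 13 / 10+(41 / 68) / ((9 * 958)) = -29511795251 / 2931480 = -10067.20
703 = 703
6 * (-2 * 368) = -4416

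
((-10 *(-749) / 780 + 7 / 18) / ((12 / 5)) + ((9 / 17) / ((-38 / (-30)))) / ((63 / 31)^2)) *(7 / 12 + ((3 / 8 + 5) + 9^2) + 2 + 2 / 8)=202875925255 / 533306592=380.41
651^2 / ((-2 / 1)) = -423801 / 2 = -211900.50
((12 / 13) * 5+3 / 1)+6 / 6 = 8.62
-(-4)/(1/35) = 140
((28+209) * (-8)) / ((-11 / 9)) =17064 / 11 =1551.27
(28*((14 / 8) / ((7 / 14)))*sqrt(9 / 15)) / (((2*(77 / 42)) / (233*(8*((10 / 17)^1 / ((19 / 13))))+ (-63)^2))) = 448146258*sqrt(15) / 17765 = 97701.27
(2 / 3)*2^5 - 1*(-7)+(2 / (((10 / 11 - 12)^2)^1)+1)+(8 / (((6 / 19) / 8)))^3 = 1672637906035 / 200934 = 8324314.98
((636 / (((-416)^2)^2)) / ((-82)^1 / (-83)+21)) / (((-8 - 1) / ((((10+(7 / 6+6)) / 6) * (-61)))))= 27638917 / 1475706381926400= 0.00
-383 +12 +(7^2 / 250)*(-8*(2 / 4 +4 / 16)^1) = -46522 / 125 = -372.18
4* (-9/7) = -36/7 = -5.14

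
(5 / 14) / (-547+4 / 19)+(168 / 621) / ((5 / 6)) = 1806353 / 5575430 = 0.32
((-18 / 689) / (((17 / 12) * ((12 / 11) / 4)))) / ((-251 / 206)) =163152 / 2939963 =0.06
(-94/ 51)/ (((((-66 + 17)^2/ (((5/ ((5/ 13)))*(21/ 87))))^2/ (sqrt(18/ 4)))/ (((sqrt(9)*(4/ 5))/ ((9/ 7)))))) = -31772*sqrt(2)/ 3604345185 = -0.00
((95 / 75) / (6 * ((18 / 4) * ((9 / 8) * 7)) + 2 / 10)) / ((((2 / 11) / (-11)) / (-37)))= 340252 / 25539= 13.32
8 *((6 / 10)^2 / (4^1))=18 / 25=0.72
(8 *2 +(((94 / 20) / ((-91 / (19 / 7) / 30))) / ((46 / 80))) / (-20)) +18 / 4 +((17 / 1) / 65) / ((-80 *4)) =489106441 / 23441600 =20.86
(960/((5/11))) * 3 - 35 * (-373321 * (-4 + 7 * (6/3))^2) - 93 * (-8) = 1306630580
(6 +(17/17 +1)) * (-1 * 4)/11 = -32/11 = -2.91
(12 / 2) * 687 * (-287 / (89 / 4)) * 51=-241334856 / 89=-2711627.60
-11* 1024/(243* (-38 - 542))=2816/35235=0.08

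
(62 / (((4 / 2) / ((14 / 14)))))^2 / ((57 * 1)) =961 / 57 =16.86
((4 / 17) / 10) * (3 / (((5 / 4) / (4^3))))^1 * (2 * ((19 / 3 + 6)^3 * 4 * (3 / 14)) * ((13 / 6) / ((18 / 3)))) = 337146368 / 80325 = 4197.28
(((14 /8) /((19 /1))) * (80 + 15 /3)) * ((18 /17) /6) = 105 /76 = 1.38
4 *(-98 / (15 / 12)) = -1568 / 5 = -313.60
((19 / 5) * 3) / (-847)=-57 / 4235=-0.01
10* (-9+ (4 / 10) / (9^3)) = -65606 / 729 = -89.99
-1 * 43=-43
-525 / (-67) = 525 / 67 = 7.84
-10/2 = -5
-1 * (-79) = 79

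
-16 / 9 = -1.78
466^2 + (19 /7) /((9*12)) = 164169955 /756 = 217156.03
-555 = -555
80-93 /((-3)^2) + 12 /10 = 1063 /15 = 70.87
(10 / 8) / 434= 5 / 1736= 0.00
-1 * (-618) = 618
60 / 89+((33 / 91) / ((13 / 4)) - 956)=-100571644 / 105287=-955.21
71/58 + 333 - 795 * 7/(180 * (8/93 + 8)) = 28821511/87232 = 330.40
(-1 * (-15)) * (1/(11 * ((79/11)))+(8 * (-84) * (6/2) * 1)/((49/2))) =-682455/553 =-1234.10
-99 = -99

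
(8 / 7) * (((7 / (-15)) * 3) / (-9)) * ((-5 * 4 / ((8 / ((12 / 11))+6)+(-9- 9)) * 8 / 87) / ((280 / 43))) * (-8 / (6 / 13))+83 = 15886529 / 191835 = 82.81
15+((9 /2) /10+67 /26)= 4687 /260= 18.03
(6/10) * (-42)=-25.20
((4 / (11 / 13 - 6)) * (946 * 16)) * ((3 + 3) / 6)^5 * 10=-117473.43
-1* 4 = -4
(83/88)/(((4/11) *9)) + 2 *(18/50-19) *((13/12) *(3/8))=-106969/7200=-14.86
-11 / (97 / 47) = -517 / 97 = -5.33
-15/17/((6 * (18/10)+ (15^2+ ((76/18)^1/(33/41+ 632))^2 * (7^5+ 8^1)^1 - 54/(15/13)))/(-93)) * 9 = 45637077665925/11725424388103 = 3.89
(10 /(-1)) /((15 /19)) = -38 /3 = -12.67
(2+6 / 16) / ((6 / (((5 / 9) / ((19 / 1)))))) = 0.01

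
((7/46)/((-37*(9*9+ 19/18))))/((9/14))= -14/179561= -0.00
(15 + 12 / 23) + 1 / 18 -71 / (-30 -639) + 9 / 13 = 19653923 / 1200186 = 16.38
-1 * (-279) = 279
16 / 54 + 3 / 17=217 / 459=0.47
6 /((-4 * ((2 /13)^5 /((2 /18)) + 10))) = -1113879 /7426436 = -0.15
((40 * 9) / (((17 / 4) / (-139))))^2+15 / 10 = 80128052067 / 578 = 138629847.87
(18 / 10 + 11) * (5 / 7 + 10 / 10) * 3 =2304 / 35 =65.83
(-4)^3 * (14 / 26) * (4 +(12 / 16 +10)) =-6608 / 13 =-508.31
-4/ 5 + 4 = 16/ 5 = 3.20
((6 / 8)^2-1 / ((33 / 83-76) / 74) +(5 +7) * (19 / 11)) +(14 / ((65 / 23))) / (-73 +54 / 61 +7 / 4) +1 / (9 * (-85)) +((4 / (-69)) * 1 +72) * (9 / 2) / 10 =15778762242671977 / 289143053456400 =54.57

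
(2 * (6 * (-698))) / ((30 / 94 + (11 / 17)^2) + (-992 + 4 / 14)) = 99549807 / 11777879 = 8.45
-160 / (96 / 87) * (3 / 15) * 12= -348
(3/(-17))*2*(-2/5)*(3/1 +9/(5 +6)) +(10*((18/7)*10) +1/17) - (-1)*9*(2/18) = 1693458/6545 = 258.74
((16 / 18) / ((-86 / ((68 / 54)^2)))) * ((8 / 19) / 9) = -36992 / 48243033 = -0.00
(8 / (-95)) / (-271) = 0.00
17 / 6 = 2.83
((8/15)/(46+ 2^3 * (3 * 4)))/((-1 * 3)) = -4/3195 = -0.00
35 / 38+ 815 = 31005 / 38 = 815.92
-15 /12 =-5 /4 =-1.25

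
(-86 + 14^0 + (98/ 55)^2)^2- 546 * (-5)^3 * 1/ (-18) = 79711576948/ 27451875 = 2903.68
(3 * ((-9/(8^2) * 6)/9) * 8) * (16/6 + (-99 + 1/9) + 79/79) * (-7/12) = -124.98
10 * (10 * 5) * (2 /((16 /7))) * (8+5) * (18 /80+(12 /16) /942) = 1612975 /1256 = 1284.22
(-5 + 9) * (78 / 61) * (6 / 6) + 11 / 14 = 5.90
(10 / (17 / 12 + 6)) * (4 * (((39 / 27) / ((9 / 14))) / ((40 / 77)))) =23.33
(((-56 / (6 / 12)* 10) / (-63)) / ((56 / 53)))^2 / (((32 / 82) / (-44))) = -126685900 / 3969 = -31918.85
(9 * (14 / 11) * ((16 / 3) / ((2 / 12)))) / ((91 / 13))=576 / 11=52.36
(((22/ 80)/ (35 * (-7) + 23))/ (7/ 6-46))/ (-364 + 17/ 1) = -11/ 138147640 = -0.00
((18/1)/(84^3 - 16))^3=729/26024860835075584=0.00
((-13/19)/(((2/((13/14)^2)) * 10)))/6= -2197/446880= -0.00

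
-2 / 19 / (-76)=1 / 722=0.00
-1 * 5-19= -24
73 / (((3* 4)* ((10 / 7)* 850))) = 511 / 102000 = 0.01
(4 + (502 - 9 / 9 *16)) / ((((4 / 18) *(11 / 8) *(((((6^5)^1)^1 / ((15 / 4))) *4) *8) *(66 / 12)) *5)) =245 / 278784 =0.00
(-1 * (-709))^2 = 502681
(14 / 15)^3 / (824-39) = 2744 / 2649375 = 0.00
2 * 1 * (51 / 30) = 17 / 5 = 3.40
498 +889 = 1387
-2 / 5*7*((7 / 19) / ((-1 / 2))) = 196 / 95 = 2.06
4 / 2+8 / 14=18 / 7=2.57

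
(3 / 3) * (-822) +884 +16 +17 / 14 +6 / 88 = 24419 / 308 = 79.28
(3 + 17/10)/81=47/810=0.06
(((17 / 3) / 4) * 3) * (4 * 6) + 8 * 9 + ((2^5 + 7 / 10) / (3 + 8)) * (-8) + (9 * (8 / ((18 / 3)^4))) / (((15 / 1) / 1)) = 446159 / 2970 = 150.22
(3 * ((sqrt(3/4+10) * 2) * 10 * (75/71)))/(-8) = -1125 * sqrt(43)/284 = -25.98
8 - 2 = 6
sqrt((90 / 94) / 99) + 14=14.10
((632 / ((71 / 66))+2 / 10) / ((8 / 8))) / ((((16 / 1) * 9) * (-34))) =-208631 / 1738080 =-0.12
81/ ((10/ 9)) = 729/ 10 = 72.90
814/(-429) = -74/39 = -1.90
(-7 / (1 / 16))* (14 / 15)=-1568 / 15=-104.53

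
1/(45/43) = 0.96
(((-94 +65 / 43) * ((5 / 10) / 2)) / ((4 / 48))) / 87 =-3977 / 1247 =-3.19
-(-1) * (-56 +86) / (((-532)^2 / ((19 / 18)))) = 0.00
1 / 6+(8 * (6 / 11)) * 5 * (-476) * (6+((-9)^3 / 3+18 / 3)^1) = 14394241 / 6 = 2399040.17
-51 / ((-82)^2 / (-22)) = 561 / 3362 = 0.17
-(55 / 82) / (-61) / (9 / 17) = 0.02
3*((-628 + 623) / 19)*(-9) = 135 / 19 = 7.11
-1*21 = -21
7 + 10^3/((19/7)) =375.42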